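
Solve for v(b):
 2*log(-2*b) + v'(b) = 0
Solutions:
 v(b) = C1 - 2*b*log(-b) + 2*b*(1 - log(2))


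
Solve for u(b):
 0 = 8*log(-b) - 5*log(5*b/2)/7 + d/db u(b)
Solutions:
 u(b) = C1 - 51*b*log(b)/7 + b*(-5*log(2)/7 + 5*log(5)/7 + 51/7 - 8*I*pi)


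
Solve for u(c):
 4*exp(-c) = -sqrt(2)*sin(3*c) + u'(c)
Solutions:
 u(c) = C1 - sqrt(2)*cos(3*c)/3 - 4*exp(-c)


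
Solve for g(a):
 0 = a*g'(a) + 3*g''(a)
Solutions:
 g(a) = C1 + C2*erf(sqrt(6)*a/6)


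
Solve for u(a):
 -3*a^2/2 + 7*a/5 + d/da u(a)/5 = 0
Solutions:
 u(a) = C1 + 5*a^3/2 - 7*a^2/2


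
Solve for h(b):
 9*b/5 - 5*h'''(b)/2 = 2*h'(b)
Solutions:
 h(b) = C1 + C2*sin(2*sqrt(5)*b/5) + C3*cos(2*sqrt(5)*b/5) + 9*b^2/20


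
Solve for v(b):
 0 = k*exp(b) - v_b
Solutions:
 v(b) = C1 + k*exp(b)


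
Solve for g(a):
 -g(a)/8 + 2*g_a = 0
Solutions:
 g(a) = C1*exp(a/16)


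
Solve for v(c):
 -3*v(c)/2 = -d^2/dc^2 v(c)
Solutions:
 v(c) = C1*exp(-sqrt(6)*c/2) + C2*exp(sqrt(6)*c/2)


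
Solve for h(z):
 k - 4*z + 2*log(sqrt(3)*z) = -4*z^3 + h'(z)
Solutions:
 h(z) = C1 + k*z + z^4 - 2*z^2 + 2*z*log(z) - 2*z + z*log(3)


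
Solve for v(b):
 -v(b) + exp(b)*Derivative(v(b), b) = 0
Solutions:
 v(b) = C1*exp(-exp(-b))


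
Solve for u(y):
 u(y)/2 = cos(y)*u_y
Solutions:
 u(y) = C1*(sin(y) + 1)^(1/4)/(sin(y) - 1)^(1/4)


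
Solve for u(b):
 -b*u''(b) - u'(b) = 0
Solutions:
 u(b) = C1 + C2*log(b)


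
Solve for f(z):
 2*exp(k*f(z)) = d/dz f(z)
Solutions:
 f(z) = Piecewise((log(-1/(C1*k + 2*k*z))/k, Ne(k, 0)), (nan, True))
 f(z) = Piecewise((C1 + 2*z, Eq(k, 0)), (nan, True))


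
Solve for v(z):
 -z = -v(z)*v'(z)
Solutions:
 v(z) = -sqrt(C1 + z^2)
 v(z) = sqrt(C1 + z^2)


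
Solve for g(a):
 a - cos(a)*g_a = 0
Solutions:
 g(a) = C1 + Integral(a/cos(a), a)


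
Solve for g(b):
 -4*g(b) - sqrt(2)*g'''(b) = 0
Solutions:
 g(b) = C3*exp(-sqrt(2)*b) + (C1*sin(sqrt(6)*b/2) + C2*cos(sqrt(6)*b/2))*exp(sqrt(2)*b/2)


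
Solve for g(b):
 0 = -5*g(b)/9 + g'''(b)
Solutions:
 g(b) = C3*exp(15^(1/3)*b/3) + (C1*sin(3^(5/6)*5^(1/3)*b/6) + C2*cos(3^(5/6)*5^(1/3)*b/6))*exp(-15^(1/3)*b/6)


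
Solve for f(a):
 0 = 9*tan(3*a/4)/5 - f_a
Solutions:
 f(a) = C1 - 12*log(cos(3*a/4))/5


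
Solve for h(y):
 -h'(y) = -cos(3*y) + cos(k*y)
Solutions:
 h(y) = C1 + sin(3*y)/3 - sin(k*y)/k


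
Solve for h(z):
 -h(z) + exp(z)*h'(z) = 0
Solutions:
 h(z) = C1*exp(-exp(-z))


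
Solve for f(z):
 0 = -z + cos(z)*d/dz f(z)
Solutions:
 f(z) = C1 + Integral(z/cos(z), z)


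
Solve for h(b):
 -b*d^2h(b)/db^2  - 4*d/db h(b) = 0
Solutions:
 h(b) = C1 + C2/b^3


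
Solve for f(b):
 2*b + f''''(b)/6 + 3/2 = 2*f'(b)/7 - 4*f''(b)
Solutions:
 f(b) = C1 + C2*exp(14^(1/3)*b*(-7^(1/3)*(3 + sqrt(6281))^(1/3)/14 + 2*2^(1/3)/(3 + sqrt(6281))^(1/3)))*sin(14^(1/3)*sqrt(3)*b*(2*2^(1/3)/(3 + sqrt(6281))^(1/3) + 7^(1/3)*(3 + sqrt(6281))^(1/3)/14)) + C3*exp(14^(1/3)*b*(-7^(1/3)*(3 + sqrt(6281))^(1/3)/14 + 2*2^(1/3)/(3 + sqrt(6281))^(1/3)))*cos(14^(1/3)*sqrt(3)*b*(2*2^(1/3)/(3 + sqrt(6281))^(1/3) + 7^(1/3)*(3 + sqrt(6281))^(1/3)/14)) + C4*exp(14^(1/3)*b*(-4*2^(1/3)/(3 + sqrt(6281))^(1/3) + 7^(1/3)*(3 + sqrt(6281))^(1/3)/7)) + 7*b^2/2 + 413*b/4


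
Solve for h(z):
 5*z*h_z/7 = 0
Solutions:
 h(z) = C1


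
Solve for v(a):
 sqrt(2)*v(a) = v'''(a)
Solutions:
 v(a) = C3*exp(2^(1/6)*a) + (C1*sin(2^(1/6)*sqrt(3)*a/2) + C2*cos(2^(1/6)*sqrt(3)*a/2))*exp(-2^(1/6)*a/2)


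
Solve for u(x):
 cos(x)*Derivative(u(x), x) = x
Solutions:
 u(x) = C1 + Integral(x/cos(x), x)


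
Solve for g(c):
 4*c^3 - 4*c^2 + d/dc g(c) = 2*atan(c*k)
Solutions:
 g(c) = C1 - c^4 + 4*c^3/3 + 2*Piecewise((c*atan(c*k) - log(c^2*k^2 + 1)/(2*k), Ne(k, 0)), (0, True))


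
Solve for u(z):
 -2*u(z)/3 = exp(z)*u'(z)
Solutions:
 u(z) = C1*exp(2*exp(-z)/3)


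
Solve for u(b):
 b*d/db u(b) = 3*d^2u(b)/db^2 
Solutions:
 u(b) = C1 + C2*erfi(sqrt(6)*b/6)


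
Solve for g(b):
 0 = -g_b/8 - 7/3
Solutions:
 g(b) = C1 - 56*b/3


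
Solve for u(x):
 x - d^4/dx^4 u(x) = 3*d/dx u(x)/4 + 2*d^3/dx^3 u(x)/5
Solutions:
 u(x) = C1 + C2*exp(x*(-8 + 16/(45*sqrt(51265) + 10189)^(1/3) + (45*sqrt(51265) + 10189)^(1/3))/60)*sin(sqrt(3)*x*(-(45*sqrt(51265) + 10189)^(1/3) + 16/(45*sqrt(51265) + 10189)^(1/3))/60) + C3*exp(x*(-8 + 16/(45*sqrt(51265) + 10189)^(1/3) + (45*sqrt(51265) + 10189)^(1/3))/60)*cos(sqrt(3)*x*(-(45*sqrt(51265) + 10189)^(1/3) + 16/(45*sqrt(51265) + 10189)^(1/3))/60) + C4*exp(-x*(16/(45*sqrt(51265) + 10189)^(1/3) + 4 + (45*sqrt(51265) + 10189)^(1/3))/30) + 2*x^2/3


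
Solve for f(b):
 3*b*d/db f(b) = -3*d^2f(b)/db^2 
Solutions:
 f(b) = C1 + C2*erf(sqrt(2)*b/2)


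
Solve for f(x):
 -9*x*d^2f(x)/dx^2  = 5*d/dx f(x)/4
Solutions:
 f(x) = C1 + C2*x^(31/36)


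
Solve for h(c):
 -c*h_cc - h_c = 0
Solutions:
 h(c) = C1 + C2*log(c)


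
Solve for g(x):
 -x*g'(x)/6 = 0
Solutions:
 g(x) = C1


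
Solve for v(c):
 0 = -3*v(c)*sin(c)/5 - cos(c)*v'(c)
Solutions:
 v(c) = C1*cos(c)^(3/5)


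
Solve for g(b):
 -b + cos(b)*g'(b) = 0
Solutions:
 g(b) = C1 + Integral(b/cos(b), b)


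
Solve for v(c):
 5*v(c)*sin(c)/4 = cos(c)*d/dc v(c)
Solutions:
 v(c) = C1/cos(c)^(5/4)


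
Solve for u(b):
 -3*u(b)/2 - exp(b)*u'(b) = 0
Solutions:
 u(b) = C1*exp(3*exp(-b)/2)


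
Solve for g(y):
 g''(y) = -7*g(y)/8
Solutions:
 g(y) = C1*sin(sqrt(14)*y/4) + C2*cos(sqrt(14)*y/4)


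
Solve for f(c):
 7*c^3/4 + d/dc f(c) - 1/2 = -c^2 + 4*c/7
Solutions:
 f(c) = C1 - 7*c^4/16 - c^3/3 + 2*c^2/7 + c/2


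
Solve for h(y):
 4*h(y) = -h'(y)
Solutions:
 h(y) = C1*exp(-4*y)


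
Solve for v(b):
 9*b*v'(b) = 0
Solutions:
 v(b) = C1


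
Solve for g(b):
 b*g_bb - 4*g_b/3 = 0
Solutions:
 g(b) = C1 + C2*b^(7/3)


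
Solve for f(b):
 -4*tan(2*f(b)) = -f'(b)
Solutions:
 f(b) = -asin(C1*exp(8*b))/2 + pi/2
 f(b) = asin(C1*exp(8*b))/2


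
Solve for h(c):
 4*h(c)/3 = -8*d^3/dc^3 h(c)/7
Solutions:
 h(c) = C3*exp(-6^(2/3)*7^(1/3)*c/6) + (C1*sin(2^(2/3)*3^(1/6)*7^(1/3)*c/4) + C2*cos(2^(2/3)*3^(1/6)*7^(1/3)*c/4))*exp(6^(2/3)*7^(1/3)*c/12)


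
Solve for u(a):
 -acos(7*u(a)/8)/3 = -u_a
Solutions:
 Integral(1/acos(7*_y/8), (_y, u(a))) = C1 + a/3


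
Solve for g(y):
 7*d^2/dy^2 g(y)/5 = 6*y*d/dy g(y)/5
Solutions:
 g(y) = C1 + C2*erfi(sqrt(21)*y/7)


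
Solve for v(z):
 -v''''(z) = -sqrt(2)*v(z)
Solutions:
 v(z) = C1*exp(-2^(1/8)*z) + C2*exp(2^(1/8)*z) + C3*sin(2^(1/8)*z) + C4*cos(2^(1/8)*z)


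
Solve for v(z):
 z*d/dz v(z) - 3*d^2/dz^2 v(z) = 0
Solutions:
 v(z) = C1 + C2*erfi(sqrt(6)*z/6)


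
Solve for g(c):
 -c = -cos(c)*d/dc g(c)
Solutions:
 g(c) = C1 + Integral(c/cos(c), c)


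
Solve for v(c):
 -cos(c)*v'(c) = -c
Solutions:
 v(c) = C1 + Integral(c/cos(c), c)


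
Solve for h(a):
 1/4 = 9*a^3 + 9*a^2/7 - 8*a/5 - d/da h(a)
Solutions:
 h(a) = C1 + 9*a^4/4 + 3*a^3/7 - 4*a^2/5 - a/4


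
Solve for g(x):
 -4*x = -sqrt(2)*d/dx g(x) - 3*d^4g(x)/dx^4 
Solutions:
 g(x) = C1 + C4*exp(-2^(1/6)*3^(2/3)*x/3) + sqrt(2)*x^2 + (C2*sin(6^(1/6)*x/2) + C3*cos(6^(1/6)*x/2))*exp(2^(1/6)*3^(2/3)*x/6)


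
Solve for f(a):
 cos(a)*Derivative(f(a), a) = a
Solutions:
 f(a) = C1 + Integral(a/cos(a), a)


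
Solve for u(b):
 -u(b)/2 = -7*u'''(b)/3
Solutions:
 u(b) = C3*exp(14^(2/3)*3^(1/3)*b/14) + (C1*sin(14^(2/3)*3^(5/6)*b/28) + C2*cos(14^(2/3)*3^(5/6)*b/28))*exp(-14^(2/3)*3^(1/3)*b/28)


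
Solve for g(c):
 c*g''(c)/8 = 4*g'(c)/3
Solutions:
 g(c) = C1 + C2*c^(35/3)


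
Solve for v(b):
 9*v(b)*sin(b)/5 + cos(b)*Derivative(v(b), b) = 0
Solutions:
 v(b) = C1*cos(b)^(9/5)


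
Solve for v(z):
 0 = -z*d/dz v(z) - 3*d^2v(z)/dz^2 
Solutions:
 v(z) = C1 + C2*erf(sqrt(6)*z/6)


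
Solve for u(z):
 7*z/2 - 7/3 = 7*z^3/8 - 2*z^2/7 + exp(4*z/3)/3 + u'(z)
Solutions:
 u(z) = C1 - 7*z^4/32 + 2*z^3/21 + 7*z^2/4 - 7*z/3 - exp(4*z/3)/4


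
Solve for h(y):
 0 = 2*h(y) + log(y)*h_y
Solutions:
 h(y) = C1*exp(-2*li(y))


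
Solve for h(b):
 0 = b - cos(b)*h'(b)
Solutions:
 h(b) = C1 + Integral(b/cos(b), b)


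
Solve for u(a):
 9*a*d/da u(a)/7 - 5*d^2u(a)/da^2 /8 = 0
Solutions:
 u(a) = C1 + C2*erfi(6*sqrt(35)*a/35)


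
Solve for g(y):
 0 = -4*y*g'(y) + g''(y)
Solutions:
 g(y) = C1 + C2*erfi(sqrt(2)*y)


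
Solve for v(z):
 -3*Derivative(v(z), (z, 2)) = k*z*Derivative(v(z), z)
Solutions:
 v(z) = Piecewise((-sqrt(6)*sqrt(pi)*C1*erf(sqrt(6)*sqrt(k)*z/6)/(2*sqrt(k)) - C2, (k > 0) | (k < 0)), (-C1*z - C2, True))


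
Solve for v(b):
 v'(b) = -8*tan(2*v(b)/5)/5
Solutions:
 v(b) = -5*asin(C1*exp(-16*b/25))/2 + 5*pi/2
 v(b) = 5*asin(C1*exp(-16*b/25))/2


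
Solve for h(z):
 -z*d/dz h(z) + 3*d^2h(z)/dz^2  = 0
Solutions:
 h(z) = C1 + C2*erfi(sqrt(6)*z/6)


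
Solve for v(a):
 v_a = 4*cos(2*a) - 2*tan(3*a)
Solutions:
 v(a) = C1 + 2*log(cos(3*a))/3 + 2*sin(2*a)


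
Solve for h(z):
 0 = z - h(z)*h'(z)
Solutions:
 h(z) = -sqrt(C1 + z^2)
 h(z) = sqrt(C1 + z^2)


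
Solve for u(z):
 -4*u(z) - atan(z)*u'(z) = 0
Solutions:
 u(z) = C1*exp(-4*Integral(1/atan(z), z))


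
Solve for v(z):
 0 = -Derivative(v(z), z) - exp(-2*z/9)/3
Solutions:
 v(z) = C1 + 3*exp(-2*z/9)/2


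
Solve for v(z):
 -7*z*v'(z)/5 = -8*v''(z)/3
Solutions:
 v(z) = C1 + C2*erfi(sqrt(105)*z/20)


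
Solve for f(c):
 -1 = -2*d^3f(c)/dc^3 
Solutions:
 f(c) = C1 + C2*c + C3*c^2 + c^3/12


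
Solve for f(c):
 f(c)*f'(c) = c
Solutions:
 f(c) = -sqrt(C1 + c^2)
 f(c) = sqrt(C1 + c^2)


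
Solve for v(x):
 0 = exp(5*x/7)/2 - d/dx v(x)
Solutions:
 v(x) = C1 + 7*exp(5*x/7)/10


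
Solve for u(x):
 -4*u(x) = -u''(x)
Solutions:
 u(x) = C1*exp(-2*x) + C2*exp(2*x)


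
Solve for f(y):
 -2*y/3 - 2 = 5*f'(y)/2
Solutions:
 f(y) = C1 - 2*y^2/15 - 4*y/5


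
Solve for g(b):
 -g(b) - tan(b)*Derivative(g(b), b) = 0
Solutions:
 g(b) = C1/sin(b)


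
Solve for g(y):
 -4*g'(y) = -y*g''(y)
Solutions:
 g(y) = C1 + C2*y^5


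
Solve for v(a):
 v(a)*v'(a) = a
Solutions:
 v(a) = -sqrt(C1 + a^2)
 v(a) = sqrt(C1 + a^2)


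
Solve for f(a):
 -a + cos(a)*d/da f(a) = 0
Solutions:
 f(a) = C1 + Integral(a/cos(a), a)


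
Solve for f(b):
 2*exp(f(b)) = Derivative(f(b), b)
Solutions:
 f(b) = log(-1/(C1 + 2*b))


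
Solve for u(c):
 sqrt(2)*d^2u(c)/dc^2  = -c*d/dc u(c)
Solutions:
 u(c) = C1 + C2*erf(2^(1/4)*c/2)


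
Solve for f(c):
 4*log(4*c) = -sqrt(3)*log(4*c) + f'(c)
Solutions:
 f(c) = C1 + sqrt(3)*c*log(c) + 4*c*log(c) - 4*c - sqrt(3)*c + c*log(2^(2*sqrt(3) + 8))


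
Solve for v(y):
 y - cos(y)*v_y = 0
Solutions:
 v(y) = C1 + Integral(y/cos(y), y)


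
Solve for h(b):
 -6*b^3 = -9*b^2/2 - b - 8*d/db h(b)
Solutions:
 h(b) = C1 + 3*b^4/16 - 3*b^3/16 - b^2/16


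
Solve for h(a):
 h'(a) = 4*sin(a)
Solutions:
 h(a) = C1 - 4*cos(a)


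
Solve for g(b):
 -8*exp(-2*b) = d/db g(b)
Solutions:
 g(b) = C1 + 4*exp(-2*b)


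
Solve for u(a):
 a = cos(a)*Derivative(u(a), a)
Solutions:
 u(a) = C1 + Integral(a/cos(a), a)


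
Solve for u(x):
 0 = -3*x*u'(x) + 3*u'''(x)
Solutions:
 u(x) = C1 + Integral(C2*airyai(x) + C3*airybi(x), x)


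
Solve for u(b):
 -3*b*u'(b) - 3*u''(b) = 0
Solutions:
 u(b) = C1 + C2*erf(sqrt(2)*b/2)


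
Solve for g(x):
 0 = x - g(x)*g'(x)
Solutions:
 g(x) = -sqrt(C1 + x^2)
 g(x) = sqrt(C1 + x^2)


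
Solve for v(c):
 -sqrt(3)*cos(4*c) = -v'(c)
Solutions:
 v(c) = C1 + sqrt(3)*sin(4*c)/4


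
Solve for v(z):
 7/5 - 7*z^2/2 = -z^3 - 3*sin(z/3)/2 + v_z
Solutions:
 v(z) = C1 + z^4/4 - 7*z^3/6 + 7*z/5 - 9*cos(z/3)/2


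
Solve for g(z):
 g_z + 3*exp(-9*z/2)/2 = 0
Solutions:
 g(z) = C1 + exp(-9*z/2)/3


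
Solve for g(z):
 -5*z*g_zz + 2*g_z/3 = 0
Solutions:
 g(z) = C1 + C2*z^(17/15)


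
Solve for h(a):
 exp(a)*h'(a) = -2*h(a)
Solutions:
 h(a) = C1*exp(2*exp(-a))


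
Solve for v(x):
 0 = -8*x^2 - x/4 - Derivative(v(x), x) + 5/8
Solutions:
 v(x) = C1 - 8*x^3/3 - x^2/8 + 5*x/8


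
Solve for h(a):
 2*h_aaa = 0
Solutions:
 h(a) = C1 + C2*a + C3*a^2


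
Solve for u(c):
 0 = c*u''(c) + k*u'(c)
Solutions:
 u(c) = C1 + c^(1 - re(k))*(C2*sin(log(c)*Abs(im(k))) + C3*cos(log(c)*im(k)))


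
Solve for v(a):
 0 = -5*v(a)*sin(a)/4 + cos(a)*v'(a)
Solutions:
 v(a) = C1/cos(a)^(5/4)


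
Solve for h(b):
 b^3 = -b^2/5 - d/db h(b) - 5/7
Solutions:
 h(b) = C1 - b^4/4 - b^3/15 - 5*b/7


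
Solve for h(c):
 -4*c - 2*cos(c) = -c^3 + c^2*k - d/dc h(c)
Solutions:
 h(c) = C1 - c^4/4 + c^3*k/3 + 2*c^2 + 2*sin(c)


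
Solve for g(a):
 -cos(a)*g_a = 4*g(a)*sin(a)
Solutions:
 g(a) = C1*cos(a)^4


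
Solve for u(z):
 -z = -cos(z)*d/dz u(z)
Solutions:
 u(z) = C1 + Integral(z/cos(z), z)


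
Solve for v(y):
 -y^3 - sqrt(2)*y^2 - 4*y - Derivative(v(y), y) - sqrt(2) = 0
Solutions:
 v(y) = C1 - y^4/4 - sqrt(2)*y^3/3 - 2*y^2 - sqrt(2)*y


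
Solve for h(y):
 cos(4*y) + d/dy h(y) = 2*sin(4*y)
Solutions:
 h(y) = C1 - sin(4*y)/4 - cos(4*y)/2


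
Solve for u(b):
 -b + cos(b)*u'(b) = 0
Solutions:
 u(b) = C1 + Integral(b/cos(b), b)


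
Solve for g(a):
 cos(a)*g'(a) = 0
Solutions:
 g(a) = C1


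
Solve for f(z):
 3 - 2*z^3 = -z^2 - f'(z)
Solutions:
 f(z) = C1 + z^4/2 - z^3/3 - 3*z


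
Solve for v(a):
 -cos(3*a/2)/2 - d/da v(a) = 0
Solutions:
 v(a) = C1 - sin(3*a/2)/3


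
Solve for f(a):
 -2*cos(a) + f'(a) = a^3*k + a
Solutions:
 f(a) = C1 + a^4*k/4 + a^2/2 + 2*sin(a)


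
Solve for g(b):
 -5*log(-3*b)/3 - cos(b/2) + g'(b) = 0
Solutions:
 g(b) = C1 + 5*b*log(-b)/3 - 5*b/3 + 5*b*log(3)/3 + 2*sin(b/2)


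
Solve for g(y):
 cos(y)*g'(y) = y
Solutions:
 g(y) = C1 + Integral(y/cos(y), y)


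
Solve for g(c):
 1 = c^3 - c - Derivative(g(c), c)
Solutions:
 g(c) = C1 + c^4/4 - c^2/2 - c


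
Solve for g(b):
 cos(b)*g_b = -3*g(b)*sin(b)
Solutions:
 g(b) = C1*cos(b)^3


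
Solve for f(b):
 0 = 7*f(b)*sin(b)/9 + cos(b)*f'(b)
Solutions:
 f(b) = C1*cos(b)^(7/9)


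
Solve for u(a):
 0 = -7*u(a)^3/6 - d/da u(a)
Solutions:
 u(a) = -sqrt(3)*sqrt(-1/(C1 - 7*a))
 u(a) = sqrt(3)*sqrt(-1/(C1 - 7*a))


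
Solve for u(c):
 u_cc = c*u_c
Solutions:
 u(c) = C1 + C2*erfi(sqrt(2)*c/2)


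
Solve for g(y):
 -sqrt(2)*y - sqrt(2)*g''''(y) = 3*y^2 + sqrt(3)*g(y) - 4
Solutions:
 g(y) = -sqrt(3)*y^2 - sqrt(6)*y/3 + (C1*sin(2^(3/8)*3^(1/8)*y/2) + C2*cos(2^(3/8)*3^(1/8)*y/2))*exp(-2^(3/8)*3^(1/8)*y/2) + (C3*sin(2^(3/8)*3^(1/8)*y/2) + C4*cos(2^(3/8)*3^(1/8)*y/2))*exp(2^(3/8)*3^(1/8)*y/2) + 4*sqrt(3)/3


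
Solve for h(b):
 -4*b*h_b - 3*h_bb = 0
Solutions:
 h(b) = C1 + C2*erf(sqrt(6)*b/3)


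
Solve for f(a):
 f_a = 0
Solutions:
 f(a) = C1


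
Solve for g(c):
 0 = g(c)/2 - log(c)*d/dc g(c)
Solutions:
 g(c) = C1*exp(li(c)/2)


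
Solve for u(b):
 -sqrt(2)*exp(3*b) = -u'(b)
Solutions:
 u(b) = C1 + sqrt(2)*exp(3*b)/3


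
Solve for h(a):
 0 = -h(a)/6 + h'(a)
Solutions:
 h(a) = C1*exp(a/6)


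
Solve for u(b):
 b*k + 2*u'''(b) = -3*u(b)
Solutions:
 u(b) = C3*exp(-2^(2/3)*3^(1/3)*b/2) - b*k/3 + (C1*sin(2^(2/3)*3^(5/6)*b/4) + C2*cos(2^(2/3)*3^(5/6)*b/4))*exp(2^(2/3)*3^(1/3)*b/4)


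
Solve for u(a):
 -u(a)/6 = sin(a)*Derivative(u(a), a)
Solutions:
 u(a) = C1*(cos(a) + 1)^(1/12)/(cos(a) - 1)^(1/12)


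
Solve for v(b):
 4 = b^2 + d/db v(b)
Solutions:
 v(b) = C1 - b^3/3 + 4*b


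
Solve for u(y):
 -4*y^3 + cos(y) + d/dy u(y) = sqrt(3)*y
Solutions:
 u(y) = C1 + y^4 + sqrt(3)*y^2/2 - sin(y)


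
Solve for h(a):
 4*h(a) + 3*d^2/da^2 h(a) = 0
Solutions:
 h(a) = C1*sin(2*sqrt(3)*a/3) + C2*cos(2*sqrt(3)*a/3)


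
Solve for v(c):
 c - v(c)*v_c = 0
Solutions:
 v(c) = -sqrt(C1 + c^2)
 v(c) = sqrt(C1 + c^2)


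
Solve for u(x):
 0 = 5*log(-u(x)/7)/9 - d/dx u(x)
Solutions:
 -9*Integral(1/(log(-_y) - log(7)), (_y, u(x)))/5 = C1 - x


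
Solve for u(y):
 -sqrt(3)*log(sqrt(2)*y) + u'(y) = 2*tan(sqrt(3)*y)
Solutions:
 u(y) = C1 + sqrt(3)*y*(log(y) - 1) + sqrt(3)*y*log(2)/2 - 2*sqrt(3)*log(cos(sqrt(3)*y))/3


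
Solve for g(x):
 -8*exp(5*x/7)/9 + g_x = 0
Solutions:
 g(x) = C1 + 56*exp(5*x/7)/45


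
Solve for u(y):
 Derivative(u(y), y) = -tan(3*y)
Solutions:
 u(y) = C1 + log(cos(3*y))/3


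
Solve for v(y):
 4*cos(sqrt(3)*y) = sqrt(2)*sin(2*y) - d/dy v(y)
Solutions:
 v(y) = C1 - 4*sqrt(3)*sin(sqrt(3)*y)/3 - sqrt(2)*cos(2*y)/2


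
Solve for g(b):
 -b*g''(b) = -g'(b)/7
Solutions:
 g(b) = C1 + C2*b^(8/7)


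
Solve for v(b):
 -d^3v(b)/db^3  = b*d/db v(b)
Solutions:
 v(b) = C1 + Integral(C2*airyai(-b) + C3*airybi(-b), b)


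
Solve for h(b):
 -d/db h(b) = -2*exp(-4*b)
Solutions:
 h(b) = C1 - exp(-4*b)/2


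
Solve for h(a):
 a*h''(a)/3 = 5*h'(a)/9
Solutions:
 h(a) = C1 + C2*a^(8/3)


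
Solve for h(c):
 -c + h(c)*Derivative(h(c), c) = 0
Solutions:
 h(c) = -sqrt(C1 + c^2)
 h(c) = sqrt(C1 + c^2)


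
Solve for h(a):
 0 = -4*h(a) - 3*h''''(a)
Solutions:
 h(a) = (C1*sin(3^(3/4)*a/3) + C2*cos(3^(3/4)*a/3))*exp(-3^(3/4)*a/3) + (C3*sin(3^(3/4)*a/3) + C4*cos(3^(3/4)*a/3))*exp(3^(3/4)*a/3)


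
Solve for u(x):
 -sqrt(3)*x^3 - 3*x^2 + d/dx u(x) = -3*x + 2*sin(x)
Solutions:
 u(x) = C1 + sqrt(3)*x^4/4 + x^3 - 3*x^2/2 - 2*cos(x)


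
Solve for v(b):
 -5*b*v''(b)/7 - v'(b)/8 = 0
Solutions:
 v(b) = C1 + C2*b^(33/40)


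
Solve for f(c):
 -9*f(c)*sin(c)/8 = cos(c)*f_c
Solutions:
 f(c) = C1*cos(c)^(9/8)


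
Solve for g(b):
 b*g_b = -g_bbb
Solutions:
 g(b) = C1 + Integral(C2*airyai(-b) + C3*airybi(-b), b)


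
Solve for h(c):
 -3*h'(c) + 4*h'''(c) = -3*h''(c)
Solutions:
 h(c) = C1 + C2*exp(c*(-3 + sqrt(57))/8) + C3*exp(-c*(3 + sqrt(57))/8)


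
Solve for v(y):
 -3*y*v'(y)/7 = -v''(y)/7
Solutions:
 v(y) = C1 + C2*erfi(sqrt(6)*y/2)


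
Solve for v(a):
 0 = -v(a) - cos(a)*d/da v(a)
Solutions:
 v(a) = C1*sqrt(sin(a) - 1)/sqrt(sin(a) + 1)


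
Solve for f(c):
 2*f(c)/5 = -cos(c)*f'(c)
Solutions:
 f(c) = C1*(sin(c) - 1)^(1/5)/(sin(c) + 1)^(1/5)


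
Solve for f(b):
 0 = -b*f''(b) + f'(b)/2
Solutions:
 f(b) = C1 + C2*b^(3/2)


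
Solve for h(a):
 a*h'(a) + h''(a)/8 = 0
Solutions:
 h(a) = C1 + C2*erf(2*a)


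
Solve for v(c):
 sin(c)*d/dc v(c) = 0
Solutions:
 v(c) = C1


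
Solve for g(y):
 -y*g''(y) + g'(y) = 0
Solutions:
 g(y) = C1 + C2*y^2


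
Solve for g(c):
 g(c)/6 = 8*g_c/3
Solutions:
 g(c) = C1*exp(c/16)


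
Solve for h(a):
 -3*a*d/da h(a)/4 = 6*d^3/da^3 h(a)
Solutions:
 h(a) = C1 + Integral(C2*airyai(-a/2) + C3*airybi(-a/2), a)


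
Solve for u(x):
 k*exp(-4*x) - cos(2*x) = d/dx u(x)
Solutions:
 u(x) = C1 - k*exp(-4*x)/4 - sin(2*x)/2


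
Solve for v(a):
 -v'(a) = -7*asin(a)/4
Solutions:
 v(a) = C1 + 7*a*asin(a)/4 + 7*sqrt(1 - a^2)/4


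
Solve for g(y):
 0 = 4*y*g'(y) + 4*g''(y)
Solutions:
 g(y) = C1 + C2*erf(sqrt(2)*y/2)


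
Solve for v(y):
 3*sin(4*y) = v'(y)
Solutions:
 v(y) = C1 - 3*cos(4*y)/4


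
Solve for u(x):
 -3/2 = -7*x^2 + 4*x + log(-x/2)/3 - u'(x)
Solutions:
 u(x) = C1 - 7*x^3/3 + 2*x^2 + x*log(-x)/3 + x*(7 - 2*log(2))/6


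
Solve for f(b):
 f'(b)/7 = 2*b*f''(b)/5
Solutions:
 f(b) = C1 + C2*b^(19/14)


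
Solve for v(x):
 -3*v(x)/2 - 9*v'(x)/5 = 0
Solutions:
 v(x) = C1*exp(-5*x/6)


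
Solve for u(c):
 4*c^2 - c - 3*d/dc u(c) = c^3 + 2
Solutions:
 u(c) = C1 - c^4/12 + 4*c^3/9 - c^2/6 - 2*c/3


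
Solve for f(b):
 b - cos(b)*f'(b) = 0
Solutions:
 f(b) = C1 + Integral(b/cos(b), b)


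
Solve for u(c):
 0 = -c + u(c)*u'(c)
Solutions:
 u(c) = -sqrt(C1 + c^2)
 u(c) = sqrt(C1 + c^2)


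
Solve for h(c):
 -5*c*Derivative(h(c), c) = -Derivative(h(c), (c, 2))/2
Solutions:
 h(c) = C1 + C2*erfi(sqrt(5)*c)


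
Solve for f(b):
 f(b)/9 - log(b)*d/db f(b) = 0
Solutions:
 f(b) = C1*exp(li(b)/9)


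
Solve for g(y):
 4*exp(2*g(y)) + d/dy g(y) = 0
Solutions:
 g(y) = log(-sqrt(-1/(C1 - 4*y))) - log(2)/2
 g(y) = log(-1/(C1 - 4*y))/2 - log(2)/2


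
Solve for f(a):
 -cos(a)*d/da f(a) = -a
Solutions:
 f(a) = C1 + Integral(a/cos(a), a)


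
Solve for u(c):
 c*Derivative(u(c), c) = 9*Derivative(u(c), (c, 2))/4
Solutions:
 u(c) = C1 + C2*erfi(sqrt(2)*c/3)


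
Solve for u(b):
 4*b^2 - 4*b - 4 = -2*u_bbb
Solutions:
 u(b) = C1 + C2*b + C3*b^2 - b^5/30 + b^4/12 + b^3/3


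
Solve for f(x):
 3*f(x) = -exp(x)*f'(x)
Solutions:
 f(x) = C1*exp(3*exp(-x))


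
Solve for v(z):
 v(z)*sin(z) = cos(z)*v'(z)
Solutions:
 v(z) = C1/cos(z)


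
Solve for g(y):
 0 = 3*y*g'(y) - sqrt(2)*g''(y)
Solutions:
 g(y) = C1 + C2*erfi(2^(1/4)*sqrt(3)*y/2)


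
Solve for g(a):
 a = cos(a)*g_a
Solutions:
 g(a) = C1 + Integral(a/cos(a), a)


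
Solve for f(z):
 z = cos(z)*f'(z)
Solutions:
 f(z) = C1 + Integral(z/cos(z), z)


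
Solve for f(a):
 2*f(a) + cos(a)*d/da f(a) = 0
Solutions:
 f(a) = C1*(sin(a) - 1)/(sin(a) + 1)


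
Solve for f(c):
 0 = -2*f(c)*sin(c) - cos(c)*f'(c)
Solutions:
 f(c) = C1*cos(c)^2


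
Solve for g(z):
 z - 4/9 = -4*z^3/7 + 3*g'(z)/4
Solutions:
 g(z) = C1 + 4*z^4/21 + 2*z^2/3 - 16*z/27


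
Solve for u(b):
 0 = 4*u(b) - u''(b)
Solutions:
 u(b) = C1*exp(-2*b) + C2*exp(2*b)


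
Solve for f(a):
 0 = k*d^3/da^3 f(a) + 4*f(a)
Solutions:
 f(a) = C1*exp(2^(2/3)*a*(-1/k)^(1/3)) + C2*exp(2^(2/3)*a*(-1/k)^(1/3)*(-1 + sqrt(3)*I)/2) + C3*exp(-2^(2/3)*a*(-1/k)^(1/3)*(1 + sqrt(3)*I)/2)


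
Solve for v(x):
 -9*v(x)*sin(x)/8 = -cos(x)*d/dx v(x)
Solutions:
 v(x) = C1/cos(x)^(9/8)


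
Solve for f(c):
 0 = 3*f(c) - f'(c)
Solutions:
 f(c) = C1*exp(3*c)


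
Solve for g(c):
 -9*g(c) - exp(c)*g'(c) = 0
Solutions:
 g(c) = C1*exp(9*exp(-c))


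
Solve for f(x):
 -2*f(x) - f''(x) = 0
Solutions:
 f(x) = C1*sin(sqrt(2)*x) + C2*cos(sqrt(2)*x)


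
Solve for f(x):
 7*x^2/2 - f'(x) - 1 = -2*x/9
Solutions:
 f(x) = C1 + 7*x^3/6 + x^2/9 - x


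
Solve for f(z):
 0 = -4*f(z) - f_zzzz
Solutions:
 f(z) = (C1*sin(z) + C2*cos(z))*exp(-z) + (C3*sin(z) + C4*cos(z))*exp(z)


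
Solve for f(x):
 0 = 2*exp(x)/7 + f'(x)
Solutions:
 f(x) = C1 - 2*exp(x)/7


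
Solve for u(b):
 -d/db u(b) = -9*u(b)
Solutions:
 u(b) = C1*exp(9*b)


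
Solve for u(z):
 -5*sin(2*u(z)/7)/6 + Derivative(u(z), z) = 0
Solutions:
 -5*z/6 + 7*log(cos(2*u(z)/7) - 1)/4 - 7*log(cos(2*u(z)/7) + 1)/4 = C1


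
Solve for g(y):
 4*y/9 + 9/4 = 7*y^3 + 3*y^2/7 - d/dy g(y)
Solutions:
 g(y) = C1 + 7*y^4/4 + y^3/7 - 2*y^2/9 - 9*y/4


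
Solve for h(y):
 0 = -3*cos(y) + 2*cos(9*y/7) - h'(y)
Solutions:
 h(y) = C1 - 3*sin(y) + 14*sin(9*y/7)/9


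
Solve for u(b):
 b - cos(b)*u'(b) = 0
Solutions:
 u(b) = C1 + Integral(b/cos(b), b)


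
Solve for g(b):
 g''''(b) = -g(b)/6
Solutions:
 g(b) = (C1*sin(2^(1/4)*3^(3/4)*b/6) + C2*cos(2^(1/4)*3^(3/4)*b/6))*exp(-2^(1/4)*3^(3/4)*b/6) + (C3*sin(2^(1/4)*3^(3/4)*b/6) + C4*cos(2^(1/4)*3^(3/4)*b/6))*exp(2^(1/4)*3^(3/4)*b/6)


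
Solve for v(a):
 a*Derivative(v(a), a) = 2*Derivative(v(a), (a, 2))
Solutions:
 v(a) = C1 + C2*erfi(a/2)


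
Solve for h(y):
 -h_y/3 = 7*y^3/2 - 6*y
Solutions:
 h(y) = C1 - 21*y^4/8 + 9*y^2


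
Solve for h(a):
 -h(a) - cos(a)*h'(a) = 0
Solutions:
 h(a) = C1*sqrt(sin(a) - 1)/sqrt(sin(a) + 1)


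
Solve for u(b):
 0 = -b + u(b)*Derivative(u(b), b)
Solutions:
 u(b) = -sqrt(C1 + b^2)
 u(b) = sqrt(C1 + b^2)


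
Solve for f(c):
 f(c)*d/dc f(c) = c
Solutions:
 f(c) = -sqrt(C1 + c^2)
 f(c) = sqrt(C1 + c^2)


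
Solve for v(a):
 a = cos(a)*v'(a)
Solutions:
 v(a) = C1 + Integral(a/cos(a), a)


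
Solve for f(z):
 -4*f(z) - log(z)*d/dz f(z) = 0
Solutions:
 f(z) = C1*exp(-4*li(z))


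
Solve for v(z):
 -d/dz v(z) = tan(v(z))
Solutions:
 v(z) = pi - asin(C1*exp(-z))
 v(z) = asin(C1*exp(-z))


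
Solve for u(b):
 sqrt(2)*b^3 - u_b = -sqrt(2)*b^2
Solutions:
 u(b) = C1 + sqrt(2)*b^4/4 + sqrt(2)*b^3/3


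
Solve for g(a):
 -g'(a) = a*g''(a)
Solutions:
 g(a) = C1 + C2*log(a)


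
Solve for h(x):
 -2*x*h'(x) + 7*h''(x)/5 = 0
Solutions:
 h(x) = C1 + C2*erfi(sqrt(35)*x/7)


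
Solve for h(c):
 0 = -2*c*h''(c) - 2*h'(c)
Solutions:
 h(c) = C1 + C2*log(c)


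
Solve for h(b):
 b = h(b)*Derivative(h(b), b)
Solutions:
 h(b) = -sqrt(C1 + b^2)
 h(b) = sqrt(C1 + b^2)


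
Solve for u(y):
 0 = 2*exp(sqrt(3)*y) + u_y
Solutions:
 u(y) = C1 - 2*sqrt(3)*exp(sqrt(3)*y)/3


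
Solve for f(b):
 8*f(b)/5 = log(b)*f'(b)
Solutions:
 f(b) = C1*exp(8*li(b)/5)


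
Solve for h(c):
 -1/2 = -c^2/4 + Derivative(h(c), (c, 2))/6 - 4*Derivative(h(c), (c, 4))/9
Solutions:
 h(c) = C1 + C2*c + C3*exp(-sqrt(6)*c/4) + C4*exp(sqrt(6)*c/4) + c^4/8 + 5*c^2/2


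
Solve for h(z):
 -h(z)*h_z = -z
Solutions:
 h(z) = -sqrt(C1 + z^2)
 h(z) = sqrt(C1 + z^2)


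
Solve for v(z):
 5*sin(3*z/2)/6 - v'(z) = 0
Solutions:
 v(z) = C1 - 5*cos(3*z/2)/9


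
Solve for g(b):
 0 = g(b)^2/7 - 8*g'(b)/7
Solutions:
 g(b) = -8/(C1 + b)


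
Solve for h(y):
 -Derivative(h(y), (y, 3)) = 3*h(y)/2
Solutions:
 h(y) = C3*exp(-2^(2/3)*3^(1/3)*y/2) + (C1*sin(2^(2/3)*3^(5/6)*y/4) + C2*cos(2^(2/3)*3^(5/6)*y/4))*exp(2^(2/3)*3^(1/3)*y/4)


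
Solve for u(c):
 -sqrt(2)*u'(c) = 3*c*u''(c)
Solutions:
 u(c) = C1 + C2*c^(1 - sqrt(2)/3)


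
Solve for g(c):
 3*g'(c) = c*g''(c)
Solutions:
 g(c) = C1 + C2*c^4


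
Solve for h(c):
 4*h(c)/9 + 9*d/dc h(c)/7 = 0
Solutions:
 h(c) = C1*exp(-28*c/81)


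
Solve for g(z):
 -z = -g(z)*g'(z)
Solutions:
 g(z) = -sqrt(C1 + z^2)
 g(z) = sqrt(C1 + z^2)


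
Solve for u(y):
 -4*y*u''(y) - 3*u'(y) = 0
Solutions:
 u(y) = C1 + C2*y^(1/4)


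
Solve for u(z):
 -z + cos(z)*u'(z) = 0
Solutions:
 u(z) = C1 + Integral(z/cos(z), z)


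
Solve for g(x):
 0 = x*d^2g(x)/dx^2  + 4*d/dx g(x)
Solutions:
 g(x) = C1 + C2/x^3


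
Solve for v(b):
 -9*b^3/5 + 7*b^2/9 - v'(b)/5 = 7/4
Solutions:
 v(b) = C1 - 9*b^4/4 + 35*b^3/27 - 35*b/4


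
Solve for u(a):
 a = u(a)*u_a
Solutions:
 u(a) = -sqrt(C1 + a^2)
 u(a) = sqrt(C1 + a^2)


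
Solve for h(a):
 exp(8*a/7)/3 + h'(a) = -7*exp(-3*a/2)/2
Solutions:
 h(a) = C1 - 7*exp(8*a/7)/24 + 7*exp(-3*a/2)/3


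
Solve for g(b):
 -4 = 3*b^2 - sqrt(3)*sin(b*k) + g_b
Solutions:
 g(b) = C1 - b^3 - 4*b - sqrt(3)*cos(b*k)/k


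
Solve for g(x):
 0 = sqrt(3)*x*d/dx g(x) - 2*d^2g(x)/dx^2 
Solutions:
 g(x) = C1 + C2*erfi(3^(1/4)*x/2)


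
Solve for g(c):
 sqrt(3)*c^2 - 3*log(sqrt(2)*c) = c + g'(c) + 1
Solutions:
 g(c) = C1 + sqrt(3)*c^3/3 - c^2/2 - 3*c*log(c) - 3*c*log(2)/2 + 2*c


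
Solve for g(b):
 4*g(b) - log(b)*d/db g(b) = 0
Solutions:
 g(b) = C1*exp(4*li(b))


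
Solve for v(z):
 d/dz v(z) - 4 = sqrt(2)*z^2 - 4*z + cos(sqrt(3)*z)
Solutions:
 v(z) = C1 + sqrt(2)*z^3/3 - 2*z^2 + 4*z + sqrt(3)*sin(sqrt(3)*z)/3


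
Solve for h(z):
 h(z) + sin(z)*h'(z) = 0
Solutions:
 h(z) = C1*sqrt(cos(z) + 1)/sqrt(cos(z) - 1)


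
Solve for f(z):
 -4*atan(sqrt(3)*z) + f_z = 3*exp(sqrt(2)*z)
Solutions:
 f(z) = C1 + 4*z*atan(sqrt(3)*z) + 3*sqrt(2)*exp(sqrt(2)*z)/2 - 2*sqrt(3)*log(3*z^2 + 1)/3


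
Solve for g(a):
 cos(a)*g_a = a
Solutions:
 g(a) = C1 + Integral(a/cos(a), a)


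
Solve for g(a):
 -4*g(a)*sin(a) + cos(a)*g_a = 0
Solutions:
 g(a) = C1/cos(a)^4


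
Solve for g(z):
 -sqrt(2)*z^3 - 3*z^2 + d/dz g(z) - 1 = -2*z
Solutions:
 g(z) = C1 + sqrt(2)*z^4/4 + z^3 - z^2 + z


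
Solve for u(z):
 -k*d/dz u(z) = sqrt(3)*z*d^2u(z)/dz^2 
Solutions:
 u(z) = C1 + z^(-sqrt(3)*re(k)/3 + 1)*(C2*sin(sqrt(3)*log(z)*Abs(im(k))/3) + C3*cos(sqrt(3)*log(z)*im(k)/3))


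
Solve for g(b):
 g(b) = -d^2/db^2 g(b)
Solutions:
 g(b) = C1*sin(b) + C2*cos(b)


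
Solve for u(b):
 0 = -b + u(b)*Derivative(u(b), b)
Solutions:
 u(b) = -sqrt(C1 + b^2)
 u(b) = sqrt(C1 + b^2)


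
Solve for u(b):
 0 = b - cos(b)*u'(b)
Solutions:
 u(b) = C1 + Integral(b/cos(b), b)


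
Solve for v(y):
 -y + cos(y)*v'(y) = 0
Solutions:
 v(y) = C1 + Integral(y/cos(y), y)


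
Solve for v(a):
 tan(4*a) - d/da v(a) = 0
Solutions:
 v(a) = C1 - log(cos(4*a))/4


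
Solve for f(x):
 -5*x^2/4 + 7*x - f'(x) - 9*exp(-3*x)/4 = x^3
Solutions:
 f(x) = C1 - x^4/4 - 5*x^3/12 + 7*x^2/2 + 3*exp(-3*x)/4


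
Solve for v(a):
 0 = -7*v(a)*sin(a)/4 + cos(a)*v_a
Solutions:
 v(a) = C1/cos(a)^(7/4)


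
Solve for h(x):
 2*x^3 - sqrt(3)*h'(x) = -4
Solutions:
 h(x) = C1 + sqrt(3)*x^4/6 + 4*sqrt(3)*x/3


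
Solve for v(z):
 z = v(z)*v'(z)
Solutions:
 v(z) = -sqrt(C1 + z^2)
 v(z) = sqrt(C1 + z^2)


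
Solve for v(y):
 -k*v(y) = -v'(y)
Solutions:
 v(y) = C1*exp(k*y)


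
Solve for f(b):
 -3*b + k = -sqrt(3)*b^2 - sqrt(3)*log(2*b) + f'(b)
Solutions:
 f(b) = C1 + sqrt(3)*b^3/3 - 3*b^2/2 + b*k + sqrt(3)*b*log(b) - sqrt(3)*b + sqrt(3)*b*log(2)


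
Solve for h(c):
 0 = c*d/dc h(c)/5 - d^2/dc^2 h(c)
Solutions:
 h(c) = C1 + C2*erfi(sqrt(10)*c/10)


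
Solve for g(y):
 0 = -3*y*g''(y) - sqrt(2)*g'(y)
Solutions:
 g(y) = C1 + C2*y^(1 - sqrt(2)/3)


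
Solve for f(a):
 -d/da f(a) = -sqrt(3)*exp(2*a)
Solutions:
 f(a) = C1 + sqrt(3)*exp(2*a)/2


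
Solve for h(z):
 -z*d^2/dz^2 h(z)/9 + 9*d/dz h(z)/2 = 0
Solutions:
 h(z) = C1 + C2*z^(83/2)


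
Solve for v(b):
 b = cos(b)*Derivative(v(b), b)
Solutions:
 v(b) = C1 + Integral(b/cos(b), b)


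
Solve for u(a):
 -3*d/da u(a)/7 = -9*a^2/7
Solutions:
 u(a) = C1 + a^3


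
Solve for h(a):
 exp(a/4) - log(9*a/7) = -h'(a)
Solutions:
 h(a) = C1 + a*log(a) + a*(-log(7) - 1 + 2*log(3)) - 4*exp(a/4)


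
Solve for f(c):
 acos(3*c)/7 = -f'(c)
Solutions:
 f(c) = C1 - c*acos(3*c)/7 + sqrt(1 - 9*c^2)/21


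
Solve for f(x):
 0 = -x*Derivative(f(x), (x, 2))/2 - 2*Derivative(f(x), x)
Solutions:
 f(x) = C1 + C2/x^3


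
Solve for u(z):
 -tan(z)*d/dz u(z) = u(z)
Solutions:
 u(z) = C1/sin(z)


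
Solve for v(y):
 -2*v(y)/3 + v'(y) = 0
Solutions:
 v(y) = C1*exp(2*y/3)


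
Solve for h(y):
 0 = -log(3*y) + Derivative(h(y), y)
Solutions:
 h(y) = C1 + y*log(y) - y + y*log(3)


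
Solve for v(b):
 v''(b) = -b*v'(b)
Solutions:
 v(b) = C1 + C2*erf(sqrt(2)*b/2)


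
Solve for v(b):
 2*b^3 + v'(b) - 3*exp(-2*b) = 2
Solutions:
 v(b) = C1 - b^4/2 + 2*b - 3*exp(-2*b)/2


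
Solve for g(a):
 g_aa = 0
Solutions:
 g(a) = C1 + C2*a


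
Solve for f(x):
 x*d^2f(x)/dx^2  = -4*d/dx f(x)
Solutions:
 f(x) = C1 + C2/x^3


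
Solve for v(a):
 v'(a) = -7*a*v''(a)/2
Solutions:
 v(a) = C1 + C2*a^(5/7)


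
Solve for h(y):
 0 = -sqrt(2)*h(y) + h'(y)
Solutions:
 h(y) = C1*exp(sqrt(2)*y)


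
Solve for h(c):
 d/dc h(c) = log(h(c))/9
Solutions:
 li(h(c)) = C1 + c/9


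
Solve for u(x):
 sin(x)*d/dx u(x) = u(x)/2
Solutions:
 u(x) = C1*(cos(x) - 1)^(1/4)/(cos(x) + 1)^(1/4)


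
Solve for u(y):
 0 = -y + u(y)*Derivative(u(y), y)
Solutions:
 u(y) = -sqrt(C1 + y^2)
 u(y) = sqrt(C1 + y^2)


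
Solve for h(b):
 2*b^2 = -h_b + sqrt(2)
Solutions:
 h(b) = C1 - 2*b^3/3 + sqrt(2)*b


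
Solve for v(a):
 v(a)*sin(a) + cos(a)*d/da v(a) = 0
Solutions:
 v(a) = C1*cos(a)


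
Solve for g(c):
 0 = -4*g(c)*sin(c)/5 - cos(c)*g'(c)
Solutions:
 g(c) = C1*cos(c)^(4/5)


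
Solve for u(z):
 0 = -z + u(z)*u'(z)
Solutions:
 u(z) = -sqrt(C1 + z^2)
 u(z) = sqrt(C1 + z^2)


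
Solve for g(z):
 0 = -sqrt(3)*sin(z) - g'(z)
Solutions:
 g(z) = C1 + sqrt(3)*cos(z)


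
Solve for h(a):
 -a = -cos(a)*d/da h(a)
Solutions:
 h(a) = C1 + Integral(a/cos(a), a)


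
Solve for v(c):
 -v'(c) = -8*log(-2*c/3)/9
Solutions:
 v(c) = C1 + 8*c*log(-c)/9 + 8*c*(-log(3) - 1 + log(2))/9


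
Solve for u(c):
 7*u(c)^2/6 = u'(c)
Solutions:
 u(c) = -6/(C1 + 7*c)


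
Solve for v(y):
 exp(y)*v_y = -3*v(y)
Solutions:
 v(y) = C1*exp(3*exp(-y))


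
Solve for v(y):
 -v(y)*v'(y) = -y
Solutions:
 v(y) = -sqrt(C1 + y^2)
 v(y) = sqrt(C1 + y^2)


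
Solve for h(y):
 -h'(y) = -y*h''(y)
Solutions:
 h(y) = C1 + C2*y^2


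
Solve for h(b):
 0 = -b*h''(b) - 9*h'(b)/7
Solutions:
 h(b) = C1 + C2/b^(2/7)


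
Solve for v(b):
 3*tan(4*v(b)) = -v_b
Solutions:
 v(b) = -asin(C1*exp(-12*b))/4 + pi/4
 v(b) = asin(C1*exp(-12*b))/4


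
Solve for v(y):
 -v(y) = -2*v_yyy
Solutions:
 v(y) = C3*exp(2^(2/3)*y/2) + (C1*sin(2^(2/3)*sqrt(3)*y/4) + C2*cos(2^(2/3)*sqrt(3)*y/4))*exp(-2^(2/3)*y/4)


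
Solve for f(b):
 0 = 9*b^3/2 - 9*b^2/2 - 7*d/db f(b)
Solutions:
 f(b) = C1 + 9*b^4/56 - 3*b^3/14


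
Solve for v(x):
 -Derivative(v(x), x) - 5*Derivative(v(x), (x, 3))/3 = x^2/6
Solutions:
 v(x) = C1 + C2*sin(sqrt(15)*x/5) + C3*cos(sqrt(15)*x/5) - x^3/18 + 5*x/9


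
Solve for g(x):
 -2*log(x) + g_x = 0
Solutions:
 g(x) = C1 + 2*x*log(x) - 2*x


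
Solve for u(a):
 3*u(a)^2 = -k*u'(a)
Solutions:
 u(a) = k/(C1*k + 3*a)


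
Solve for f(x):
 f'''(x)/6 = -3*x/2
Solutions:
 f(x) = C1 + C2*x + C3*x^2 - 3*x^4/8


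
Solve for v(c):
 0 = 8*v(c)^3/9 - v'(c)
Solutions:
 v(c) = -3*sqrt(2)*sqrt(-1/(C1 + 8*c))/2
 v(c) = 3*sqrt(2)*sqrt(-1/(C1 + 8*c))/2


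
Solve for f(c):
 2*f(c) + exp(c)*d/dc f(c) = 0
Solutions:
 f(c) = C1*exp(2*exp(-c))


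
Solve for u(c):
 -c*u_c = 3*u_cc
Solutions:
 u(c) = C1 + C2*erf(sqrt(6)*c/6)


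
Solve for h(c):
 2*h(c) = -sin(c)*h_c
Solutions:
 h(c) = C1*(cos(c) + 1)/(cos(c) - 1)


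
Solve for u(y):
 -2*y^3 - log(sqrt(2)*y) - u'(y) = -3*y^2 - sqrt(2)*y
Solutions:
 u(y) = C1 - y^4/2 + y^3 + sqrt(2)*y^2/2 - y*log(y) - y*log(2)/2 + y


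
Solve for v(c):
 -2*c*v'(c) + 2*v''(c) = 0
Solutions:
 v(c) = C1 + C2*erfi(sqrt(2)*c/2)


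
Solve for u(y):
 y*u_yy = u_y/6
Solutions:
 u(y) = C1 + C2*y^(7/6)


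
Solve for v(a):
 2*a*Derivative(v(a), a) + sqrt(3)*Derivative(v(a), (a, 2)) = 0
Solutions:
 v(a) = C1 + C2*erf(3^(3/4)*a/3)


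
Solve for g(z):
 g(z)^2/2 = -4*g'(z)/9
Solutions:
 g(z) = 8/(C1 + 9*z)


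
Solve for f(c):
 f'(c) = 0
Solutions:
 f(c) = C1


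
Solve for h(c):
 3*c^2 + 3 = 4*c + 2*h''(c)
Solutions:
 h(c) = C1 + C2*c + c^4/8 - c^3/3 + 3*c^2/4


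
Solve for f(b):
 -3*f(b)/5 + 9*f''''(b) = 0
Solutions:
 f(b) = C1*exp(-15^(3/4)*b/15) + C2*exp(15^(3/4)*b/15) + C3*sin(15^(3/4)*b/15) + C4*cos(15^(3/4)*b/15)


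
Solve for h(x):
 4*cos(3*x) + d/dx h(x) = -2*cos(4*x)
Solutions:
 h(x) = C1 - 4*sin(3*x)/3 - sin(4*x)/2


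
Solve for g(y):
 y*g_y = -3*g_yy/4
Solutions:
 g(y) = C1 + C2*erf(sqrt(6)*y/3)


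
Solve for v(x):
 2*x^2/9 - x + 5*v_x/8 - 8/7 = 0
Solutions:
 v(x) = C1 - 16*x^3/135 + 4*x^2/5 + 64*x/35


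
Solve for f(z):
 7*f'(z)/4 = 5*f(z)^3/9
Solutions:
 f(z) = -3*sqrt(14)*sqrt(-1/(C1 + 20*z))/2
 f(z) = 3*sqrt(14)*sqrt(-1/(C1 + 20*z))/2


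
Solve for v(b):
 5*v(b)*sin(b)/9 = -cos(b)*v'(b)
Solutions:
 v(b) = C1*cos(b)^(5/9)


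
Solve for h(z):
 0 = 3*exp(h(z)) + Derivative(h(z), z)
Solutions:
 h(z) = log(1/(C1 + 3*z))


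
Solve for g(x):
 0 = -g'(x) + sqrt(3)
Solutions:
 g(x) = C1 + sqrt(3)*x


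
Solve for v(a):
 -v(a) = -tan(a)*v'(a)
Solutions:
 v(a) = C1*sin(a)


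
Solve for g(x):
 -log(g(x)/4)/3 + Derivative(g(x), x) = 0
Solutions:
 3*Integral(1/(-log(_y) + 2*log(2)), (_y, g(x))) = C1 - x


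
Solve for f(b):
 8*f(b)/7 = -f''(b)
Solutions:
 f(b) = C1*sin(2*sqrt(14)*b/7) + C2*cos(2*sqrt(14)*b/7)


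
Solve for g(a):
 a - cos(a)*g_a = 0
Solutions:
 g(a) = C1 + Integral(a/cos(a), a)


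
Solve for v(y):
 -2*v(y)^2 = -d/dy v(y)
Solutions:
 v(y) = -1/(C1 + 2*y)


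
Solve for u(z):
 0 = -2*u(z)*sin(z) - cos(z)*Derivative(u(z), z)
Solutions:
 u(z) = C1*cos(z)^2


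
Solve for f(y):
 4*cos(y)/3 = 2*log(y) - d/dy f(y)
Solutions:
 f(y) = C1 + 2*y*log(y) - 2*y - 4*sin(y)/3


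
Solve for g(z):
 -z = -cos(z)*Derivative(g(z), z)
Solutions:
 g(z) = C1 + Integral(z/cos(z), z)


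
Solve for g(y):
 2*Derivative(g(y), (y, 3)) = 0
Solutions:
 g(y) = C1 + C2*y + C3*y^2


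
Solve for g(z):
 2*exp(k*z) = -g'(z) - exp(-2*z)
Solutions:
 g(z) = C1 + exp(-2*z)/2 - 2*exp(k*z)/k


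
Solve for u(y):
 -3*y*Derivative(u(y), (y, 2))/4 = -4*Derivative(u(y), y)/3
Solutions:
 u(y) = C1 + C2*y^(25/9)


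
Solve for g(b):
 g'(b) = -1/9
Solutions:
 g(b) = C1 - b/9


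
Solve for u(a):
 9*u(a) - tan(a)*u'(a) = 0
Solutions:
 u(a) = C1*sin(a)^9


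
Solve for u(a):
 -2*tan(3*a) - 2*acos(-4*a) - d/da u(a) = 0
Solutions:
 u(a) = C1 - 2*a*acos(-4*a) - sqrt(1 - 16*a^2)/2 + 2*log(cos(3*a))/3


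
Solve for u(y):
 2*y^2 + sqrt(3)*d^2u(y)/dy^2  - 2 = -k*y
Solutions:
 u(y) = C1 + C2*y - sqrt(3)*k*y^3/18 - sqrt(3)*y^4/18 + sqrt(3)*y^2/3


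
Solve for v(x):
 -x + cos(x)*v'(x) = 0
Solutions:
 v(x) = C1 + Integral(x/cos(x), x)


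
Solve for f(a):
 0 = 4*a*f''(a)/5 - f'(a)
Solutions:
 f(a) = C1 + C2*a^(9/4)


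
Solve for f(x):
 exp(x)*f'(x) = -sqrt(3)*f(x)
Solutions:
 f(x) = C1*exp(sqrt(3)*exp(-x))


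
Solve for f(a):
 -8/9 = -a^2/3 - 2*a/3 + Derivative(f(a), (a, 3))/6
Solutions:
 f(a) = C1 + C2*a + C3*a^2 + a^5/30 + a^4/6 - 8*a^3/9


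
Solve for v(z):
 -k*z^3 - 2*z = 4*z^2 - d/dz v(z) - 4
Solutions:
 v(z) = C1 + k*z^4/4 + 4*z^3/3 + z^2 - 4*z


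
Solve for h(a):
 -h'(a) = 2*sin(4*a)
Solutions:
 h(a) = C1 + cos(4*a)/2


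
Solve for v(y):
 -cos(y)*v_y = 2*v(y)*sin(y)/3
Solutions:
 v(y) = C1*cos(y)^(2/3)


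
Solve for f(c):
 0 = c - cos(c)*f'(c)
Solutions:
 f(c) = C1 + Integral(c/cos(c), c)


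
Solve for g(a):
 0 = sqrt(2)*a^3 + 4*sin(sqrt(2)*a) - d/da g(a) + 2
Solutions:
 g(a) = C1 + sqrt(2)*a^4/4 + 2*a - 2*sqrt(2)*cos(sqrt(2)*a)


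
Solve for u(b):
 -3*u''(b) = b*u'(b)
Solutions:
 u(b) = C1 + C2*erf(sqrt(6)*b/6)


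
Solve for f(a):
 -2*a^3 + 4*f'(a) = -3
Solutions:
 f(a) = C1 + a^4/8 - 3*a/4


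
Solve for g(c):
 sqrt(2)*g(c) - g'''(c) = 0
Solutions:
 g(c) = C3*exp(2^(1/6)*c) + (C1*sin(2^(1/6)*sqrt(3)*c/2) + C2*cos(2^(1/6)*sqrt(3)*c/2))*exp(-2^(1/6)*c/2)


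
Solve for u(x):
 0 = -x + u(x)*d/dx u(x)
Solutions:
 u(x) = -sqrt(C1 + x^2)
 u(x) = sqrt(C1 + x^2)


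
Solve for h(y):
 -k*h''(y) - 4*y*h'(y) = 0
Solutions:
 h(y) = C1 + C2*sqrt(k)*erf(sqrt(2)*y*sqrt(1/k))


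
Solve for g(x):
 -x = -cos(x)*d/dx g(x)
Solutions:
 g(x) = C1 + Integral(x/cos(x), x)


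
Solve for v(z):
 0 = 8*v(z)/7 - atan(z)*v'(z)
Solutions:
 v(z) = C1*exp(8*Integral(1/atan(z), z)/7)


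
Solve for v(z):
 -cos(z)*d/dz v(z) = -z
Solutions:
 v(z) = C1 + Integral(z/cos(z), z)


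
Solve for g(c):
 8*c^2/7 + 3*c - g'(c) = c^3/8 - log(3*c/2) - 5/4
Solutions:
 g(c) = C1 - c^4/32 + 8*c^3/21 + 3*c^2/2 + c*log(c) + c/4 + c*log(3/2)


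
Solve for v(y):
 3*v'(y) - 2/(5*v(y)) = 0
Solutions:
 v(y) = -sqrt(C1 + 60*y)/15
 v(y) = sqrt(C1 + 60*y)/15


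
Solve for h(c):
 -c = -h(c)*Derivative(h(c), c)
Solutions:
 h(c) = -sqrt(C1 + c^2)
 h(c) = sqrt(C1 + c^2)
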